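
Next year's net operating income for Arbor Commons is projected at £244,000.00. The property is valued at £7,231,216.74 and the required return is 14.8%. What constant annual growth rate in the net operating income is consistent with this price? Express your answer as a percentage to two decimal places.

11.43%

P = D₁/(r−g) ⇒ g = r − D₁/P = 0.148 − £244,000.00/£7,231,216.74 = 0.114257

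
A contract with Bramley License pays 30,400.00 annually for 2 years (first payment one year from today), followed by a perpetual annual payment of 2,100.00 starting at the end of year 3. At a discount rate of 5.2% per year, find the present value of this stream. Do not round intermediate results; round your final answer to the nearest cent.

PV of 2-year annuity: 30,400.00 × [1 − (1+0.052)^−2] / 0.052 = 56366.29126
Perpetuity value at year 2: 2,100.00 / 0.052 = 40384.61538
PV of perpetuity: 40384.61538 / (1+0.052)^2 = 36490.89132
Total PV = 56366.29126 + 36490.89132 = 92857.18258

92857.18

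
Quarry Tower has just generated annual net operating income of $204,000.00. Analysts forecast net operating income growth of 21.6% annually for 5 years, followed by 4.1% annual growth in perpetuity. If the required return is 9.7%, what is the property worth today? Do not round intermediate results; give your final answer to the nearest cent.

D_1 = 248064.00000
D_2 = 301645.82400
D_3 = 366801.32198
D_4 = 446030.40753
D_5 = 542372.97556
Terminal value at year 5: TV = D_5×(1+g_2)/(r−g_2) = 564610.26756/0.056 = 10082326.20638
P_0 = D_1/(1+r)^1 + D_2/(1+r)^2 + D_3/(1+r)^3 + D_4/(1+r)^4 + D_5/(1+r)^5 + TV/(1+r)^5
    = 226129.44394 + 250659.43831 + 277850.38923 + 307990.95105 + 341401.09069 + 6346402.41792 = 7750433.73114

$7750433.73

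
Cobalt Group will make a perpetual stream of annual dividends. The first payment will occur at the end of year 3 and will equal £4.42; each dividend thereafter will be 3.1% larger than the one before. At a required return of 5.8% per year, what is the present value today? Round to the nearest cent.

£146.25

Value at end of year 2: C₁ / (r − g) = £4.42 / (0.058 − 0.031) = £163.7037
Discount to today: PV = £163.7037 / (1 + 0.058)^2 = £163.7037 / 1.119364 = £146.25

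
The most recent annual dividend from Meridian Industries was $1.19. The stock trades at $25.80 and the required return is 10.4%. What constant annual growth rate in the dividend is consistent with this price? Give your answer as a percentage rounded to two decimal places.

5.53%

P = D₀(1+g)/(r−g) ⇒ P(r−g) = D₀(1+g) ⇒ g(P+D₀) = P·r − D₀
g = (P·r − D₀)/(P + D₀) = ($25.80×0.104 − $1.19) / ($25.80 + $1.19) = 0.055324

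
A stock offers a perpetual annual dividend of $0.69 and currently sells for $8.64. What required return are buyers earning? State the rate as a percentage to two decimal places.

P = C/r ⇒ r = C/P = $0.69/$8.64 = 0.079861

7.99%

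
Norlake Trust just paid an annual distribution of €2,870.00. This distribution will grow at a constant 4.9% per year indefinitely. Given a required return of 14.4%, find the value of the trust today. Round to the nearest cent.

€31690.84

D₁ = D₀ × (1 + g) = €2,870.00 × 1.049 = €3,010.6300
Growing perpetuity: P = D₁ / (r − g) = €3,010.6300 / (0.144 − 0.049) = €31,690.84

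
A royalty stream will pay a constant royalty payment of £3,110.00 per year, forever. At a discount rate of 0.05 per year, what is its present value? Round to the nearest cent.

£62200.00

Level perpetuity: PV = C / r = £3,110.00 / 0.05 = £62,200.00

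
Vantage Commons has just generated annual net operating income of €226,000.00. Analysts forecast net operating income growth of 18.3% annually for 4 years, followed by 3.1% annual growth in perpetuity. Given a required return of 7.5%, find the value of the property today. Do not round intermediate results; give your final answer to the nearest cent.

D_1 = 267358.00000
D_2 = 316284.51400
D_3 = 374164.58006
D_4 = 442636.69821
Terminal value at year 4: TV = D_4×(1+g_2)/(r−g_2) = 456358.43586/0.044 = 10371782.63314
P_0 = D_1/(1+r)^1 + D_2/(1+r)^2 + D_3/(1+r)^3 + D_4/(1+r)^4 + TV/(1+r)^4
    = 248705.11628 + 273691.30471 + 301187.73346 + 331446.59412 + 7766396.33042 = 8921427.07898

€8921427.08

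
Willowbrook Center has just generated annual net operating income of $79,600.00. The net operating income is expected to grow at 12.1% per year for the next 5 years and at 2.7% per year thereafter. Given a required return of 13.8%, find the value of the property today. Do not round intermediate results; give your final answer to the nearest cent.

D_1 = 89231.60000
D_2 = 100028.62360
D_3 = 112132.08706
D_4 = 125700.06959
D_5 = 140909.77801
Terminal value at year 5: TV = D_5×(1+g_2)/(r−g_2) = 144714.34202/0.111 = 1303732.81095
P_0 = D_1/(1+r)^1 + D_2/(1+r)^2 + D_3/(1+r)^3 + D_4/(1+r)^4 + D_5/(1+r)^5 + TV/(1+r)^5
    = 78410.89631 + 77239.55603 + 76085.71381 + 74949.10824 + 73829.48184 + 683088.98965 = 1063603.74587

$1063603.75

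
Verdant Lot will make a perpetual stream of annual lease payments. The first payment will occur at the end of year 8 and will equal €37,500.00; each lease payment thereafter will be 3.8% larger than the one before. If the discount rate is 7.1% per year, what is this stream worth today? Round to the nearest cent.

€703057.80

Value at end of year 7: C₁ / (r − g) = €37,500.00 / (0.071 − 0.038) = €1,136,363.6364
Discount to today: PV = €1,136,363.6364 / (1 + 0.071)^7 = €1,136,363.6364 / 1.616316 = €703,057.80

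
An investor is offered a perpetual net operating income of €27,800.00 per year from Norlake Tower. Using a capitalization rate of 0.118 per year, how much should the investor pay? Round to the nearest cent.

Level perpetuity: PV = C / r = €27,800.00 / 0.118 = €235,593.22

€235593.22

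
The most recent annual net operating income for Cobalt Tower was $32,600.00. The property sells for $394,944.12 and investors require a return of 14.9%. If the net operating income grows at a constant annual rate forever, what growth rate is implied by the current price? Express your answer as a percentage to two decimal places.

P = D₀(1+g)/(r−g) ⇒ P(r−g) = D₀(1+g) ⇒ g(P+D₀) = P·r − D₀
g = (P·r − D₀)/(P + D₀) = ($394,944.12×0.149 − $32,600.00) / ($394,944.12 + $32,600.00) = 0.061389

6.14%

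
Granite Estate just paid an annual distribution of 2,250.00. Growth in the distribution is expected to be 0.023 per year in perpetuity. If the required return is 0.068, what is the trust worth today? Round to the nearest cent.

51150.00

D₁ = D₀ × (1 + g) = 2,250.00 × 1.023 = 2,301.7500
Growing perpetuity: P = D₁ / (r − g) = 2,301.7500 / (0.068 − 0.023) = 51,150.00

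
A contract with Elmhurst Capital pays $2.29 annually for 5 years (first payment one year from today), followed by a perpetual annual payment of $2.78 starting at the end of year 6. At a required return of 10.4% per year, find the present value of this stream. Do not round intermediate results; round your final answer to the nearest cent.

$24.89

PV of 5-year annuity: $2.29 × [1 − (1+0.104)^−5] / 0.104 = 8.59292
Perpetuity value at year 5: $2.78 / 0.104 = 26.73077
PV of perpetuity: 26.73077 / (1+0.104)^5 = 16.29919
Total PV = 8.59292 + 16.29919 = 24.89211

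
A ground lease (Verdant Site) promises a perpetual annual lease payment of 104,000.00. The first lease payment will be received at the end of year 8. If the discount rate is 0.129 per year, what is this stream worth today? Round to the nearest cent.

Value at end of year 7: C / r = 104,000.00 / 0.129 = 806,201.5504
Discount to today: PV = 806,201.5504 / (1 + 0.129)^7 = 806,201.5504 / 2.338070 = 344,814.91

344814.91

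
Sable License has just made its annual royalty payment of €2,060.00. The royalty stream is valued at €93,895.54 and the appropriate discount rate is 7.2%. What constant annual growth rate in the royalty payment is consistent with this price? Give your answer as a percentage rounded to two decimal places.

4.90%

P = D₀(1+g)/(r−g) ⇒ P(r−g) = D₀(1+g) ⇒ g(P+D₀) = P·r − D₀
g = (P·r − D₀)/(P + D₀) = (€93,895.54×0.072 − €2,060.00) / (€93,895.54 + €2,060.00) = 0.048986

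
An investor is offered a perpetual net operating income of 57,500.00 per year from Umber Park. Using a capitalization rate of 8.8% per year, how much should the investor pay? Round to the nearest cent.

653409.09

Level perpetuity: PV = C / r = 57,500.00 / 0.088 = 653,409.09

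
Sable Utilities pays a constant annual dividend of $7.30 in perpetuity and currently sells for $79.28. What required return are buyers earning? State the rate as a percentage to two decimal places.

9.21%

P = C/r ⇒ r = C/P = $7.30/$79.28 = 0.092079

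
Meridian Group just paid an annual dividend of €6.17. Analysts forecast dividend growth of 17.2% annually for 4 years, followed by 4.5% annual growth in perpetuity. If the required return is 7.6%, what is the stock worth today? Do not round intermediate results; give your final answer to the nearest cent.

D_1 = 7.23124
D_2 = 8.47501
D_3 = 9.93272
D_4 = 11.64114
Terminal value at year 4: TV = D_4×(1+g_2)/(r−g_2) = 12.16499/0.031 = 392.41916
P_0 = D_1/(1+r)^1 + D_2/(1+r)^2 + D_3/(1+r)^3 + D_4/(1+r)^4 + TV/(1+r)^4
    = 6.72048 + 7.32008 + 7.97317 + 8.68453 + 292.75284 = 323.45111

€323.45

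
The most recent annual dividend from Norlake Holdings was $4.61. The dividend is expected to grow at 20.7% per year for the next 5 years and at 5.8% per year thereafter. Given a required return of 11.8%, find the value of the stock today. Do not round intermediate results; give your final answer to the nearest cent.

D_1 = 5.56427
D_2 = 6.71607
D_3 = 8.10630
D_4 = 9.78431
D_5 = 11.80966
Terminal value at year 5: TV = D_5×(1+g_2)/(r−g_2) = 12.49462/0.06 = 208.24361
P_0 = D_1/(1+r)^1 + D_2/(1+r)^2 + D_3/(1+r)^3 + D_4/(1+r)^4 + D_5/(1+r)^5 + TV/(1+r)^5
    = 4.97699 + 5.37319 + 5.80093 + 6.26272 + 6.76127 + 119.22372 = 148.39881

$148.40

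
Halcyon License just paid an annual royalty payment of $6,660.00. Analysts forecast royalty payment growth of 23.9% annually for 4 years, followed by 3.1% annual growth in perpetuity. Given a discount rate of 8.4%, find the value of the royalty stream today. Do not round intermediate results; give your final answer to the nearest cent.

$258743.41

D_1 = 8251.74000
D_2 = 10223.90586
D_3 = 12667.41936
D_4 = 15694.93259
Terminal value at year 4: TV = D_4×(1+g_2)/(r−g_2) = 16181.47550/0.053 = 305310.85845
P_0 = D_1/(1+r)^1 + D_2/(1+r)^2 + D_3/(1+r)^3 + D_4/(1+r)^4 + TV/(1+r)^4
    = 7612.30627 + 8700.78180 + 9944.89728 + 11366.90750 + 221118.52137 = 258743.41422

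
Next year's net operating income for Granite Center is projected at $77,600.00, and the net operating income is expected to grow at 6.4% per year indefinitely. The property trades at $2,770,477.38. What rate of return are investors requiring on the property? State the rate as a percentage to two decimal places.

P = D₁/(r − g) ⇒ r = D₁/P + g = $77,600.0000/$2,770,477.38 + 0.064 = 0.028010 + 0.064 = 0.092010

9.20%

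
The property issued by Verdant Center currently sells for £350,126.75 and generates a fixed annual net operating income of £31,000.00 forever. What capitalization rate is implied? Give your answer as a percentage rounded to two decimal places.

P = C/r ⇒ r = C/P = £31,000.00/£350,126.75 = 0.088539

8.85%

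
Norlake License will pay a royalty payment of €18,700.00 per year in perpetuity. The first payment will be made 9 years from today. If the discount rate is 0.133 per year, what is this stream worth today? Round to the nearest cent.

Value at end of year 8: C / r = €18,700.00 / 0.133 = €140,601.5038
Discount to today: PV = €140,601.5038 / (1 + 0.133)^8 = €140,601.5038 / 2.715434 = €51,778.65

€51778.65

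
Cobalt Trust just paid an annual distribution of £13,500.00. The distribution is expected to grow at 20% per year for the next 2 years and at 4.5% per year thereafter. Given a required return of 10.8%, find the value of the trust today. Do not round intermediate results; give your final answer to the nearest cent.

£293115.01

D_1 = 16200.00000
D_2 = 19440.00000
Terminal value at year 2: TV = D_2×(1+g_2)/(r−g_2) = 20314.80000/0.063 = 322457.14286
P_0 = D_1/(1+r)^1 + D_2/(1+r)^2 + TV/(1+r)^2
    = 14620.93863 + 15834.95158 + 262659.11752 = 293115.00774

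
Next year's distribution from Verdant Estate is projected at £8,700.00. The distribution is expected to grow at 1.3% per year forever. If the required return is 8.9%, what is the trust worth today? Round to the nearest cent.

Growing perpetuity: P = D₁ / (r − g) = £8,700.0000 / (0.089 − 0.013) = £114,473.68

£114473.68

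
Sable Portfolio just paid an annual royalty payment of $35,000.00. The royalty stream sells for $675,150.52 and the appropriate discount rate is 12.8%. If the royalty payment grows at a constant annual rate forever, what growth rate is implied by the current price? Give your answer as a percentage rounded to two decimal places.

P = D₀(1+g)/(r−g) ⇒ P(r−g) = D₀(1+g) ⇒ g(P+D₀) = P·r − D₀
g = (P·r − D₀)/(P + D₀) = ($675,150.52×0.128 − $35,000.00) / ($675,150.52 + $35,000.00) = 0.072406

7.24%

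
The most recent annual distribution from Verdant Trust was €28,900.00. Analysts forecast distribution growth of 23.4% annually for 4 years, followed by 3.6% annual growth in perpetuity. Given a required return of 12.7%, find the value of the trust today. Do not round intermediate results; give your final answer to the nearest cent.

D_1 = 35662.60000
D_2 = 44007.64840
D_3 = 54305.43813
D_4 = 67012.91065
Terminal value at year 4: TV = D_4×(1+g_2)/(r−g_2) = 69425.37543/0.091 = 762916.21352
P_0 = D_1/(1+r)^1 + D_2/(1+r)^2 + D_3/(1+r)^3 + D_4/(1+r)^4 + TV/(1+r)^4
    = 31643.83319 + 34648.17227 + 37937.75030 + 41539.64851 + 472912.92145 = 618682.32571

€618682.33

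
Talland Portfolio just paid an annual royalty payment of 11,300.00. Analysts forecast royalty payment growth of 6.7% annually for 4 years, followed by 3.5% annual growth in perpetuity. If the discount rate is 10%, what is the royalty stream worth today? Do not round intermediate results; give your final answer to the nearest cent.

201201.60

D_1 = 12057.10000
D_2 = 12864.92570
D_3 = 13726.87572
D_4 = 14646.57640
Terminal value at year 4: TV = D_4×(1+g_2)/(r−g_2) = 15159.20657/0.065 = 233218.56260
P_0 = D_1/(1+r)^1 + D_2/(1+r)^2 + D_3/(1+r)^3 + D_4/(1+r)^4 + TV/(1+r)^4
    = 10961.00000 + 10632.17000 + 10313.20490 + 10003.80875 + 159291.41630 = 201201.59995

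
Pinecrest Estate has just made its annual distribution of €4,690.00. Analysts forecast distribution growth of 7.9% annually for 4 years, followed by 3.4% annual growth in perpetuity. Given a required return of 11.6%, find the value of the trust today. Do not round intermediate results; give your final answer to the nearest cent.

D_1 = 5060.51000
D_2 = 5460.29029
D_3 = 5891.65322
D_4 = 6357.09383
Terminal value at year 4: TV = D_4×(1+g_2)/(r−g_2) = 6573.23502/0.082 = 80161.40265
P_0 = D_1/(1+r)^1 + D_2/(1+r)^2 + D_3/(1+r)^3 + D_4/(1+r)^4 + TV/(1+r)^4
    = 4534.50717 + 4384.16957 + 4238.81627 + 4098.28204 + 51678.33697 = 68934.11202

€68934.11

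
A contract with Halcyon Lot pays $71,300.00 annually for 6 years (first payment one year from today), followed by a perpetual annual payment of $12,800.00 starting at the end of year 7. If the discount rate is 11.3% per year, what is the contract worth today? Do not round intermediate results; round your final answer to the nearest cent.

PV of 6-year annuity: $71,300.00 × [1 − (1+0.113)^−6] / 0.113 = 299048.34705
Perpetuity value at year 6: $12,800.00 / 0.113 = 113274.33628
PV of perpetuity: 113274.33628 / (1+0.113)^6 = 59588.23751
Total PV = 299048.34705 + 59588.23751 = 358636.58457

$358636.58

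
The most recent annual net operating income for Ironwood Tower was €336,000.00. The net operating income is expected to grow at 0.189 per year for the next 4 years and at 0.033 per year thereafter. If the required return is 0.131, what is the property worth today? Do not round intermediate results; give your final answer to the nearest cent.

€5851412.79

D_1 = 399504.00000
D_2 = 475010.25600
D_3 = 564787.19438
D_4 = 671531.97412
Terminal value at year 4: TV = D_4×(1+g_2)/(r−g_2) = 693692.52927/0.098 = 7078495.19662
P_0 = D_1/(1+r)^1 + D_2/(1+r)^2 + D_3/(1+r)^3 + D_4/(1+r)^4 + TV/(1+r)^4
    = 353230.76923 + 371345.16765 + 390388.50958 + 410408.43315 + 4326039.91272 = 5851412.79234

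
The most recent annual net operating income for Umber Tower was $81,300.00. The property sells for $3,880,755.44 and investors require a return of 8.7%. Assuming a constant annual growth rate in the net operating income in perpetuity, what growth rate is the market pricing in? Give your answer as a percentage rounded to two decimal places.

6.47%

P = D₀(1+g)/(r−g) ⇒ P(r−g) = D₀(1+g) ⇒ g(P+D₀) = P·r − D₀
g = (P·r − D₀)/(P + D₀) = ($3,880,755.44×0.087 − $81,300.00) / ($3,880,755.44 + $81,300.00) = 0.064695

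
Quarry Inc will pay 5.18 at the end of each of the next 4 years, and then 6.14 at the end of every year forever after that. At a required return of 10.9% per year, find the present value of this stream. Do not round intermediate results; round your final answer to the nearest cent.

53.35

PV of 4-year annuity: 5.18 × [1 − (1+0.109)^−4] / 0.109 = 16.10504
Perpetuity value at year 4: 6.14 / 0.109 = 56.33028
PV of perpetuity: 56.33028 / (1+0.109)^4 = 37.24052
Total PV = 16.10504 + 37.24052 = 53.34556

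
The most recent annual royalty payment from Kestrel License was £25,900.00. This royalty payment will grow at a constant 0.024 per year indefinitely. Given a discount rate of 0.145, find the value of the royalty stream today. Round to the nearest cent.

D₁ = D₀ × (1 + g) = £25,900.00 × 1.024 = £26,521.6000
Growing perpetuity: P = D₁ / (r − g) = £26,521.6000 / (0.145 − 0.024) = £219,186.78

£219186.78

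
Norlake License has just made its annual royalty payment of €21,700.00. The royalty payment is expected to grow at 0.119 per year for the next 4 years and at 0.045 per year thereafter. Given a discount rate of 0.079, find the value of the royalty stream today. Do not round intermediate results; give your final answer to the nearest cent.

D_1 = 24282.30000
D_2 = 27171.89370
D_3 = 30405.34905
D_4 = 34023.58559
Terminal value at year 4: TV = D_4×(1+g_2)/(r−g_2) = 35554.64694/0.034 = 1045724.90996
P_0 = D_1/(1+r)^1 + D_2/(1+r)^2 + D_3/(1+r)^3 + D_4/(1+r)^4 + TV/(1+r)^4
    = 22504.44856 + 23338.71913 + 24203.91725 + 25101.18943 + 771492.43991 = 866640.71428

€866640.71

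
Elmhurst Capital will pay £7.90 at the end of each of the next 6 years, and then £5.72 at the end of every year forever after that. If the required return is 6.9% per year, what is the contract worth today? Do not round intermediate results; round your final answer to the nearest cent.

PV of 6-year annuity: £7.90 × [1 − (1+0.069)^−6] / 0.069 = 37.77219
Perpetuity value at year 6: £5.72 / 0.069 = 82.89855
PV of perpetuity: 82.89855 / (1+0.069)^6 = 55.54957
Total PV = 37.77219 + 55.54957 = 93.32176

£93.32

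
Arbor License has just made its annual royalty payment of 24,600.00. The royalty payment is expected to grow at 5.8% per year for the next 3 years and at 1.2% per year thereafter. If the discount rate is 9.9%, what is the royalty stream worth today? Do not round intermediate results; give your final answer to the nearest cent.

323734.79

D_1 = 26026.80000
D_2 = 27536.35440
D_3 = 29133.46296
Terminal value at year 3: TV = D_3×(1+g_2)/(r−g_2) = 29483.06451/0.087 = 338885.79897
P_0 = D_1/(1+r)^1 + D_2/(1+r)^2 + D_3/(1+r)^3 + TV/(1+r)^3
    = 23682.25660 + 22798.75112 + 21948.20626 + 255305.57171 = 323734.78569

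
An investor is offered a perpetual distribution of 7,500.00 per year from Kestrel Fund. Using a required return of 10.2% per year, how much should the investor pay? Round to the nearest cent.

Level perpetuity: PV = C / r = 7,500.00 / 0.102 = 73,529.41

73529.41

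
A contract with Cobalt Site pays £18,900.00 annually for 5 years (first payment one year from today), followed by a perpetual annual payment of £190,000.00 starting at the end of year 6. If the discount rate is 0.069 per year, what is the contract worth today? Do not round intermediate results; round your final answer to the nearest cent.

£2050197.00

PV of 5-year annuity: £18,900.00 × [1 − (1+0.069)^−5] / 0.069 = 77701.66569
Perpetuity value at year 5: £190,000.00 / 0.069 = 2753623.18841
PV of perpetuity: 2753623.18841 / (1+0.069)^5 = 1972495.33230
Total PV = 77701.66569 + 1972495.33230 = 2050196.99799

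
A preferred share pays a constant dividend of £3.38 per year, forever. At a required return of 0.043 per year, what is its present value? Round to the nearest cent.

£78.60

Level perpetuity: PV = C / r = £3.38 / 0.043 = £78.60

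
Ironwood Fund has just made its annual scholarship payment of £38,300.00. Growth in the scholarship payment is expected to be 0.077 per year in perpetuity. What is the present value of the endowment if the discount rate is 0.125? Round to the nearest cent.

£859356.25

D₁ = D₀ × (1 + g) = £38,300.00 × 1.077 = £41,249.1000
Growing perpetuity: P = D₁ / (r − g) = £41,249.1000 / (0.125 − 0.077) = £859,356.25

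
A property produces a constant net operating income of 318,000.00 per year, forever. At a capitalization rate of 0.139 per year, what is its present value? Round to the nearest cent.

2287769.78

Level perpetuity: PV = C / r = 318,000.00 / 0.139 = 2,287,769.78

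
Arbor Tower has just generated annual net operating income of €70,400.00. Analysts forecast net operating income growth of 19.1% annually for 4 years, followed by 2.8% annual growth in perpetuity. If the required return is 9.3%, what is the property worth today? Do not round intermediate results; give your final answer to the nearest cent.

D_1 = 83846.40000
D_2 = 99861.06240
D_3 = 118934.52532
D_4 = 141651.01965
Terminal value at year 4: TV = D_4×(1+g_2)/(r−g_2) = 145617.24820/0.065 = 2240265.35699
P_0 = D_1/(1+r)^1 + D_2/(1+r)^2 + D_3/(1+r)^3 + D_4/(1+r)^4 + TV/(1+r)^4
    = 76712.16834 + 83590.29506 + 91085.12481 + 99251.95210 + 1569707.79628 = 1920347.33658

€1920347.34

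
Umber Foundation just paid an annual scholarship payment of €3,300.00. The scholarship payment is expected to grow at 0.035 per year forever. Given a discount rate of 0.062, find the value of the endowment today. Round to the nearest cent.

€126500.00

D₁ = D₀ × (1 + g) = €3,300.00 × 1.035 = €3,415.5000
Growing perpetuity: P = D₁ / (r − g) = €3,415.5000 / (0.062 − 0.035) = €126,500.00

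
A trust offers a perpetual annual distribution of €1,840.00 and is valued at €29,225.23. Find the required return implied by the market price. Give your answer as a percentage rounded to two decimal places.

P = C/r ⇒ r = C/P = €1,840.00/€29,225.23 = 0.062959

6.30%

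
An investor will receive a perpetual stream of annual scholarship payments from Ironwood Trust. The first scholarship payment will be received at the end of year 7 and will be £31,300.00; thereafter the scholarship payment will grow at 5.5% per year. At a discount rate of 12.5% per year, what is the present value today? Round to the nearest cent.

Value at end of year 6: C₁ / (r − g) = £31,300.00 / (0.125 − 0.055) = £447,142.8571
Discount to today: PV = £447,142.8571 / (1 + 0.125)^6 = £447,142.8571 / 2.027287 = £220,562.24

£220562.24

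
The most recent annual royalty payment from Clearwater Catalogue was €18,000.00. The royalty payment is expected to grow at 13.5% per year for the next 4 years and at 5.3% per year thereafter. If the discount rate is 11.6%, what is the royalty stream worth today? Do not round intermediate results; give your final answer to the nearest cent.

D_1 = 20430.00000
D_2 = 23188.05000
D_3 = 26318.43675
D_4 = 29871.42571
Terminal value at year 4: TV = D_4×(1+g_2)/(r−g_2) = 31454.61127/0.063 = 499279.54403
P_0 = D_1/(1+r)^1 + D_2/(1+r)^2 + D_3/(1+r)^3 + D_4/(1+r)^4 + TV/(1+r)^4
    = 18306.45161 + 18618.12059 + 18935.09576 + 19257.46747 + 321874.81335 = 396991.94878

€396991.95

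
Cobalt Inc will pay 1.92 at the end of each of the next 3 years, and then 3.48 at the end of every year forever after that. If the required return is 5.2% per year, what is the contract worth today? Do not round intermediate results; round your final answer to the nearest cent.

62.69

PV of 3-year annuity: 1.92 × [1 − (1+0.052)^−3] / 0.052 = 5.20910
Perpetuity value at year 3: 3.48 / 0.052 = 66.92308
PV of perpetuity: 66.92308 / (1+0.052)^3 = 57.48158
Total PV = 5.20910 + 57.48158 = 62.69068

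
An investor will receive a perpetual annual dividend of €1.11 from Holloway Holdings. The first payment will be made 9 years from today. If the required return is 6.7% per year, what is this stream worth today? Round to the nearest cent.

€9.86

Value at end of year 8: C / r = €1.11 / 0.067 = €16.5672
Discount to today: PV = €16.5672 / (1 + 0.067)^8 = €16.5672 / 1.680023 = €9.86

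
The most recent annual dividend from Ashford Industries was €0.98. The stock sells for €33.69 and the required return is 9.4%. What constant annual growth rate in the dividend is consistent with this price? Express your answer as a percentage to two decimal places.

6.31%

P = D₀(1+g)/(r−g) ⇒ P(r−g) = D₀(1+g) ⇒ g(P+D₀) = P·r − D₀
g = (P·r − D₀)/(P + D₀) = (€33.69×0.094 − €0.98) / (€33.69 + €0.98) = 0.063076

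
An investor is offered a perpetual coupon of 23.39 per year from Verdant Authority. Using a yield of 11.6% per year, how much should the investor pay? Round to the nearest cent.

Level perpetuity: PV = C / r = 23.39 / 0.116 = 201.64

201.64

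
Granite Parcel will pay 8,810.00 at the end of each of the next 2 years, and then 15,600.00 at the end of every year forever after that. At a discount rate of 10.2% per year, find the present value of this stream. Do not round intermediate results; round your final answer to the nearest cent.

PV of 2-year annuity: 8,810.00 × [1 − (1+0.102)^−2] / 0.102 = 15249.14279
Perpetuity value at year 2: 15,600.00 / 0.102 = 152941.17647
PV of perpetuity: 152941.17647 / (1+0.102)^2 = 125939.28913
Total PV = 15249.14279 + 125939.28913 = 141188.43191

141188.43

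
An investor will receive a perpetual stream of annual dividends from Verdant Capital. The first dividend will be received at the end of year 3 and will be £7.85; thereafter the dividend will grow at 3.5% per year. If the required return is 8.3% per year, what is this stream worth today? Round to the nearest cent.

Value at end of year 2: C₁ / (r − g) = £7.85 / (0.083 − 0.035) = £163.5417
Discount to today: PV = £163.5417 / (1 + 0.083)^2 = £163.5417 / 1.172889 = £139.43

£139.43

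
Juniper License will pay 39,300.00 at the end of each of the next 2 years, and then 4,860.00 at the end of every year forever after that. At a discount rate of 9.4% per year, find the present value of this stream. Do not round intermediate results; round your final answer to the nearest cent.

111958.80

PV of 2-year annuity: 39,300.00 × [1 − (1+0.094)^−2] / 0.094 = 68759.79666
Perpetuity value at year 2: 4,860.00 / 0.094 = 51702.12766
PV of perpetuity: 51702.12766 / (1+0.094)^2 = 43199.00777
Total PV = 68759.79666 + 43199.00777 = 111958.80443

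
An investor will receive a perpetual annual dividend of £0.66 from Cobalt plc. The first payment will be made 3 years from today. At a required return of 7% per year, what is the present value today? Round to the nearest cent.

£8.24

Value at end of year 2: C / r = £0.66 / 0.07 = £9.4286
Discount to today: PV = £9.4286 / (1 + 0.07)^2 = £9.4286 / 1.144900 = £8.24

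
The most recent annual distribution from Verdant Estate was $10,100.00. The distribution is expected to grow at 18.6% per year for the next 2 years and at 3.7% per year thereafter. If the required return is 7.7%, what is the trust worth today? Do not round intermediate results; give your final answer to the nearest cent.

$340895.16

D_1 = 11978.60000
D_2 = 14206.61960
Terminal value at year 2: TV = D_2×(1+g_2)/(r−g_2) = 14732.26453/0.04 = 368306.61313
P_0 = D_1/(1+r)^1 + D_2/(1+r)^2 + TV/(1+r)^2
    = 11122.19127 + 12247.83551 + 317525.13570 = 340895.16249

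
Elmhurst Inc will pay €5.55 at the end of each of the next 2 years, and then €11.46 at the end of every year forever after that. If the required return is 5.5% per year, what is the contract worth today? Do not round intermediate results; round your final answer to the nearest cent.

€197.45

PV of 2-year annuity: €5.55 × [1 − (1+0.055)^−2] / 0.055 = 10.24707
Perpetuity value at year 2: €11.46 / 0.055 = 208.36364
PV of perpetuity: 208.36364 / (1+0.055)^2 = 187.20481
Total PV = 10.24707 + 187.20481 = 197.45189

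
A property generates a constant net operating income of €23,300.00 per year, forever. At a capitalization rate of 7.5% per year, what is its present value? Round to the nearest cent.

€310666.67

Level perpetuity: PV = C / r = €23,300.00 / 0.075 = €310,666.67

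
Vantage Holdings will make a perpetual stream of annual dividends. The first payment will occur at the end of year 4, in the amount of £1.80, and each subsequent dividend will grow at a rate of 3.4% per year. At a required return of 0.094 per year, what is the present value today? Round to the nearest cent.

Value at end of year 3: C₁ / (r − g) = £1.80 / (0.094 − 0.034) = £30.0000
Discount to today: PV = £30.0000 / (1 + 0.094)^3 = £30.0000 / 1.309339 = £22.91

£22.91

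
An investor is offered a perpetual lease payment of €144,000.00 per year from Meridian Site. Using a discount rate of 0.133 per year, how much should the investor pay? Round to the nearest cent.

€1082706.77

Level perpetuity: PV = C / r = €144,000.00 / 0.133 = €1,082,706.77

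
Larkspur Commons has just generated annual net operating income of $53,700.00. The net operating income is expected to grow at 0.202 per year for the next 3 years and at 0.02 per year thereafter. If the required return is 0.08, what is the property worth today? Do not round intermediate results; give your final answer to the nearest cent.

$1458850.19

D_1 = 64547.40000
D_2 = 77585.97480
D_3 = 93258.34171
Terminal value at year 3: TV = D_3×(1+g_2)/(r−g_2) = 95123.50854/0.06 = 1585391.80906
P_0 = D_1/(1+r)^1 + D_2/(1+r)^2 + D_3/(1+r)^3 + TV/(1+r)^3
    = 59766.11111 + 66517.46811 + 74031.47839 + 1258535.13268 = 1458850.19029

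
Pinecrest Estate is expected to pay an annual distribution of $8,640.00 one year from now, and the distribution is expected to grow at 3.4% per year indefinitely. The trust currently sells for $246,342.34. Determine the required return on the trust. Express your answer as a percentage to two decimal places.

P = D₁/(r − g) ⇒ r = D₁/P + g = $8,640.0000/$246,342.34 + 0.034 = 0.035073 + 0.034 = 0.069073

6.91%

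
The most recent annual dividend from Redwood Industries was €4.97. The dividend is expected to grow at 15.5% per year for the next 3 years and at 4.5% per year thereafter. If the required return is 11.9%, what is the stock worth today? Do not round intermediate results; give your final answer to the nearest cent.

€93.07

D_1 = 5.74035
D_2 = 6.63010
D_3 = 7.65777
Terminal value at year 3: TV = D_3×(1+g_2)/(r−g_2) = 8.00237/0.074 = 108.14014
P_0 = D_1/(1+r)^1 + D_2/(1+r)^2 + D_3/(1+r)^3 + TV/(1+r)^3
    = 5.12989 + 5.29493 + 5.46528 + 77.17856 = 93.06865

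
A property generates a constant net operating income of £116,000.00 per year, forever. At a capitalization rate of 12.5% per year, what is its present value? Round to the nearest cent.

Level perpetuity: PV = C / r = £116,000.00 / 0.125 = £928,000.00

£928000.00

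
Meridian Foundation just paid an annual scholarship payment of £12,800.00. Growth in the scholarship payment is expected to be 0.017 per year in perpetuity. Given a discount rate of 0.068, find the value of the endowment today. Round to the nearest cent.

D₁ = D₀ × (1 + g) = £12,800.00 × 1.017 = £13,017.6000
Growing perpetuity: P = D₁ / (r − g) = £13,017.6000 / (0.068 − 0.017) = £255,247.06

£255247.06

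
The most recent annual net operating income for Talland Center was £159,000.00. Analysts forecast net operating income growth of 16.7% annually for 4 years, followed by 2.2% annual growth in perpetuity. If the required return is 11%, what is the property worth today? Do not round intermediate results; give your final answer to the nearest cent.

£2978042.44

D_1 = 185553.00000
D_2 = 216540.35100
D_3 = 252702.58962
D_4 = 294903.92208
Terminal value at year 4: TV = D_4×(1+g_2)/(r−g_2) = 301391.80837/0.088 = 3424906.91328
P_0 = D_1/(1+r)^1 + D_2/(1+r)^2 + D_3/(1+r)^3 + D_4/(1+r)^4 + TV/(1+r)^4
    = 167164.86486 + 175749.00657 + 184773.95556 + 194262.34787 + 2256092.26734 = 2978042.44221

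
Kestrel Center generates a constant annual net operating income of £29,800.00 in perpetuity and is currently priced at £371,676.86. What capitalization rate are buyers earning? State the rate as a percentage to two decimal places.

P = C/r ⇒ r = C/P = £29,800.00/£371,676.86 = 0.080177

8.02%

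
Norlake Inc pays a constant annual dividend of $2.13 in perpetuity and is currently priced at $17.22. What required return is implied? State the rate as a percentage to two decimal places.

12.37%

P = C/r ⇒ r = C/P = $2.13/$17.22 = 0.123693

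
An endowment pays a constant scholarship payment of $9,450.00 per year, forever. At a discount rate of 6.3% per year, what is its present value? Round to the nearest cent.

$150000.00

Level perpetuity: PV = C / r = $9,450.00 / 0.063 = $150,000.00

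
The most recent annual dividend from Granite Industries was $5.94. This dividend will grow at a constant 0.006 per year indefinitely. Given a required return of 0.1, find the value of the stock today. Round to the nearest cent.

$63.57

D₁ = D₀ × (1 + g) = $5.94 × 1.006 = $5.9756
Growing perpetuity: P = D₁ / (r − g) = $5.9756 / (0.1 − 0.006) = $63.57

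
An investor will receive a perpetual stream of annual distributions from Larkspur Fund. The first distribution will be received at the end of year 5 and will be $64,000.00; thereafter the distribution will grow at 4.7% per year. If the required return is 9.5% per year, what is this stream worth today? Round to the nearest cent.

$927432.39

Value at end of year 4: C₁ / (r − g) = $64,000.00 / (0.095 − 0.047) = $1,333,333.3333
Discount to today: PV = $1,333,333.3333 / (1 + 0.095)^4 = $1,333,333.3333 / 1.437661 = $927,432.39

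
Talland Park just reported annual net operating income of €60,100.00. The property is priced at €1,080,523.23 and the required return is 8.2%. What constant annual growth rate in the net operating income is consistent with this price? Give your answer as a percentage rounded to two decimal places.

2.50%

P = D₀(1+g)/(r−g) ⇒ P(r−g) = D₀(1+g) ⇒ g(P+D₀) = P·r − D₀
g = (P·r − D₀)/(P + D₀) = (€1,080,523.23×0.082 − €60,100.00) / (€1,080,523.23 + €60,100.00) = 0.024989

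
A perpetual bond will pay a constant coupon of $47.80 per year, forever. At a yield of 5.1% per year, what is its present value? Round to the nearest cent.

$937.25

Level perpetuity: PV = C / r = $47.80 / 0.051 = $937.25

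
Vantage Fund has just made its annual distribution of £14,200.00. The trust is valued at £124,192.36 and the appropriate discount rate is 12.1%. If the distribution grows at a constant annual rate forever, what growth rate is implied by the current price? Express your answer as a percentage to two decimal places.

P = D₀(1+g)/(r−g) ⇒ P(r−g) = D₀(1+g) ⇒ g(P+D₀) = P·r − D₀
g = (P·r − D₀)/(P + D₀) = (£124,192.36×0.121 − £14,200.00) / (£124,192.36 + £14,200.00) = 0.005978

0.60%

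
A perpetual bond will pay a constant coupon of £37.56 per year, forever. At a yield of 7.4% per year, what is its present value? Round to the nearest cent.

Level perpetuity: PV = C / r = £37.56 / 0.074 = £507.57

£507.57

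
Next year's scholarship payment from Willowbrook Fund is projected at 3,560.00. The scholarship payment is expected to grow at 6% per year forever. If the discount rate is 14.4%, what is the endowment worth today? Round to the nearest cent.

Growing perpetuity: P = D₁ / (r − g) = 3,560.0000 / (0.144 − 0.06) = 42,380.95

42380.95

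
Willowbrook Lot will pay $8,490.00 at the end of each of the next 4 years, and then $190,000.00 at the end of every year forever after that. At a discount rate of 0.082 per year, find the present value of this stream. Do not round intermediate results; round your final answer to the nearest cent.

$1718555.68

PV of 4-year annuity: $8,490.00 × [1 − (1+0.082)^−4] / 0.082 = 27995.22616
Perpetuity value at year 4: $190,000.00 / 0.082 = 2317073.17073
PV of perpetuity: 2317073.17073 / (1+0.082)^4 = 1690560.45342
Total PV = 27995.22616 + 1690560.45342 = 1718555.67958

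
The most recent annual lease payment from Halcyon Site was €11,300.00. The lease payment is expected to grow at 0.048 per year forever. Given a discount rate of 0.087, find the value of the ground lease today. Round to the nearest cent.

D₁ = D₀ × (1 + g) = €11,300.00 × 1.048 = €11,842.4000
Growing perpetuity: P = D₁ / (r − g) = €11,842.4000 / (0.087 − 0.048) = €303,651.28

€303651.28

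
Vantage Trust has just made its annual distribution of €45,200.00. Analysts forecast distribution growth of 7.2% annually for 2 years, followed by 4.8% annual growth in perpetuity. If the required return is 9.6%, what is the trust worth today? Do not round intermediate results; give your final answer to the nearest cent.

D_1 = 48454.40000
D_2 = 51943.11680
Terminal value at year 2: TV = D_2×(1+g_2)/(r−g_2) = 54436.38641/0.048 = 1134091.38347
P_0 = D_1/(1+r)^1 + D_2/(1+r)^2 + TV/(1+r)^2
    = 44210.21898 + 43242.11199 + 944119.44518 = 1031571.77616

€1031571.78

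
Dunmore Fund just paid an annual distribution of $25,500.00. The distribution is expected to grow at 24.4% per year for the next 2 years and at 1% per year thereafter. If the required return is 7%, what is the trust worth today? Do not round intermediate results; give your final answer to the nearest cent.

$644322.24

D_1 = 31722.00000
D_2 = 39462.16800
Terminal value at year 2: TV = D_2×(1+g_2)/(r−g_2) = 39856.78968/0.06 = 664279.82800
P_0 = D_1/(1+r)^1 + D_2/(1+r)^2 + TV/(1+r)^2
    = 29646.72897 + 34467.78583 + 580207.72819 = 644322.24299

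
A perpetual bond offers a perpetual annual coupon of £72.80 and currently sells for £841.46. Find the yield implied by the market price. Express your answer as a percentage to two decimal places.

8.65%

P = C/r ⇒ r = C/P = £72.80/£841.46 = 0.086516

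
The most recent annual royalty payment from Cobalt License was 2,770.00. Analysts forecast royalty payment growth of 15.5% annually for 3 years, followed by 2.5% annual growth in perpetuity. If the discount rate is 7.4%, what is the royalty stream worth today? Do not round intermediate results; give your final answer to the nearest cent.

81695.38

D_1 = 3199.35000
D_2 = 3695.24925
D_3 = 4268.01288
Terminal value at year 3: TV = D_3×(1+g_2)/(r−g_2) = 4374.71321/0.049 = 89279.86134
P_0 = D_1/(1+r)^1 + D_2/(1+r)^2 + D_3/(1+r)^3 + TV/(1+r)^3
    = 2978.91061 + 3203.57706 + 3445.18762 + 72067.70017 = 81695.37546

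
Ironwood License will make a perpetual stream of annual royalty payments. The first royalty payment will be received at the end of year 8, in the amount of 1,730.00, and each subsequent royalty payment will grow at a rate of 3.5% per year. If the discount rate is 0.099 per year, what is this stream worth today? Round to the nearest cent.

13959.90

Value at end of year 7: C₁ / (r − g) = 1,730.00 / (0.099 − 0.035) = 27,031.2500
Discount to today: PV = 27,031.2500 / (1 + 0.099)^7 = 27,031.2500 / 1.936350 = 13,959.90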